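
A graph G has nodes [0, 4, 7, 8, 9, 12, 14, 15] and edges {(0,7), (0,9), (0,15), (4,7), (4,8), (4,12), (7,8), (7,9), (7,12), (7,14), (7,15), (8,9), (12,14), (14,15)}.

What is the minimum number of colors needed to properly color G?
Clique number ω(G) = 3 (lower bound: χ ≥ ω).
Odd cycle [9, 0, 15, 14, 12, 4, 8] needs 3 colors (χ ≥ 3).
Vertex 7 is adjacent to every vertex of [0, 4, 8, 9, 12, 14, 15], which already need 3 colors among themselves, so 7 needs a new color (χ ≥ 4).
The coloring below uses 4 colors, so χ(G) = 4.
A valid 4-coloring: color 1: [7]; color 2: [4, 9, 15]; color 3: [0, 8, 14]; color 4: [12].

χ(G) = 4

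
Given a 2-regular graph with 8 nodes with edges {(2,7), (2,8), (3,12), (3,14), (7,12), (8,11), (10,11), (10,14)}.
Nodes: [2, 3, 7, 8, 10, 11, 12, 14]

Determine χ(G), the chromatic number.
χ(G) = 2

Clique number ω(G) = 2 (lower bound: χ ≥ ω).
The graph is bipartite (no odd cycle), so 2 colors suffice: χ(G) = 2.
A valid 2-coloring: color 1: [2, 11, 12, 14]; color 2: [3, 7, 8, 10].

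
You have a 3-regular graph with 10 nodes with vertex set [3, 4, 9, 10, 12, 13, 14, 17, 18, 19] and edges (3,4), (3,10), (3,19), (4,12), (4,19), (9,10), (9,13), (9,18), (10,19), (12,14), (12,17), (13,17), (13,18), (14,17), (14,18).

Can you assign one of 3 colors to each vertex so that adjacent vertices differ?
A valid 3-coloring: color 1: [4, 10, 17, 18]; color 2: [12, 13, 19]; color 3: [3, 9, 14].
(χ(G) = 3 ≤ 3.)

Yes, G is 3-colorable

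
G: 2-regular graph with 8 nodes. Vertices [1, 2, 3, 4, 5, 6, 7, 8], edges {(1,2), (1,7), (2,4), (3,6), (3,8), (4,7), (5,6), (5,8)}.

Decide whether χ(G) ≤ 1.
Edge (1,2) forces its endpoints to differ, so 1 color is not enough.

No, G is not 1-colorable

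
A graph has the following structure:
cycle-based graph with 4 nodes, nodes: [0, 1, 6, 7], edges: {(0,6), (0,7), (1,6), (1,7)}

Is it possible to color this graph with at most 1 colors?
Edge (0,6) forces its endpoints to differ, so 1 color is not enough.

No, G is not 1-colorable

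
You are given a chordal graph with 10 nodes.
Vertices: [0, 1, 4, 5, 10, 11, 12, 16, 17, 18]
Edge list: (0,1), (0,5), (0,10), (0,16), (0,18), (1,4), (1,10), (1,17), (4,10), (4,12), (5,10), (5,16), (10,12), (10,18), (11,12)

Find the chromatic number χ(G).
χ(G) = 3

Clique number ω(G) = 3 (lower bound: χ ≥ ω).
The clique on [0, 5, 16] has size 3, forcing χ ≥ 3, and the coloring below uses 3 colors, so χ(G) = 3.
A valid 3-coloring: color 1: [10, 11, 16, 17]; color 2: [0, 4]; color 3: [1, 5, 12, 18].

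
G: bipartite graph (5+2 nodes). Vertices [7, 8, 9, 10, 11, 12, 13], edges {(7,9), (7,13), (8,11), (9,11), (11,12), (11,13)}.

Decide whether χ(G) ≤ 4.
Yes, G is 4-colorable

A valid 4-coloring: color 1: [7, 10, 11]; color 2: [8, 9, 12, 13].
(χ(G) = 2 ≤ 4.)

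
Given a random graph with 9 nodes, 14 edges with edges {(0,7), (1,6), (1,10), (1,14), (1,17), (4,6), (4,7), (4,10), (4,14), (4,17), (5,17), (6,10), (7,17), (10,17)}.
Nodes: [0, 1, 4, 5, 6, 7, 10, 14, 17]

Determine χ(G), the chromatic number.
Clique number ω(G) = 3 (lower bound: χ ≥ ω).
The clique on [1, 10, 17] has size 3, forcing χ ≥ 3, and the coloring below uses 3 colors, so χ(G) = 3.
A valid 3-coloring: color 1: [0, 6, 14, 17]; color 2: [1, 4, 5]; color 3: [7, 10].

χ(G) = 3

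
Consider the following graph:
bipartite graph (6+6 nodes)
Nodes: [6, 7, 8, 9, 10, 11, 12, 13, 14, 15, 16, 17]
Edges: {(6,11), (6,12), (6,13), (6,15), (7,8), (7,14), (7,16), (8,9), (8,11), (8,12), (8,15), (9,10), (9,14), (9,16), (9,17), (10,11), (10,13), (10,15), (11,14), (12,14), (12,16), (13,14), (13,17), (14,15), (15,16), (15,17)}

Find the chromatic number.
χ(G) = 2

Clique number ω(G) = 2 (lower bound: χ ≥ ω).
The graph is bipartite (no odd cycle), so 2 colors suffice: χ(G) = 2.
A valid 2-coloring: color 1: [7, 9, 11, 12, 13, 15]; color 2: [6, 8, 10, 14, 16, 17].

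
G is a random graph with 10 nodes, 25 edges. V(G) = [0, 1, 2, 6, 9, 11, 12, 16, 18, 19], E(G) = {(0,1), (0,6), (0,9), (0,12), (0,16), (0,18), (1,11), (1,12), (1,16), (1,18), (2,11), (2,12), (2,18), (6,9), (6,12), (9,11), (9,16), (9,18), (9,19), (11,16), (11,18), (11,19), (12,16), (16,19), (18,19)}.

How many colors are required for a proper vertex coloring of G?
Clique number ω(G) = 4 (lower bound: χ ≥ ω).
The clique on [0, 1, 12, 16] has size 4, forcing χ ≥ 4, and the coloring below uses 4 colors, so χ(G) = 4.
A valid 4-coloring: color 1: [0, 11]; color 2: [6, 16, 18]; color 3: [9, 12]; color 4: [1, 2, 19].

χ(G) = 4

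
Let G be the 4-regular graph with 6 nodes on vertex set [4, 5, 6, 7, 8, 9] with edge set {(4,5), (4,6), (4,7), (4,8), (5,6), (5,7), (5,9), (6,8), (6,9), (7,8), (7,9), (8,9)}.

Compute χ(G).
Clique number ω(G) = 3 (lower bound: χ ≥ ω).
The clique on [6, 8, 9] has size 3, forcing χ ≥ 3, and the coloring below uses 3 colors, so χ(G) = 3.
A valid 3-coloring: color 1: [5, 8]; color 2: [6, 7]; color 3: [4, 9].

χ(G) = 3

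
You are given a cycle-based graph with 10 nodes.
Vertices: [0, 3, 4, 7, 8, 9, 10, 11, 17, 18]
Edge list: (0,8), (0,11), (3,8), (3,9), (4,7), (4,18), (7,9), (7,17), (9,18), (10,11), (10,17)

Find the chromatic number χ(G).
Clique number ω(G) = 2 (lower bound: χ ≥ ω).
The graph is bipartite (no odd cycle), so 2 colors suffice: χ(G) = 2.
A valid 2-coloring: color 1: [0, 3, 7, 10, 18]; color 2: [4, 8, 9, 11, 17].

χ(G) = 2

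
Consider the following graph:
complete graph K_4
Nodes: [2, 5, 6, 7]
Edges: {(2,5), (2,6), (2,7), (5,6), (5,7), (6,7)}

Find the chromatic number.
χ(G) = 4

Clique number ω(G) = 4 (lower bound: χ ≥ ω).
The clique on [2, 5, 6, 7] has size 4, forcing χ ≥ 4, and the coloring below uses 4 colors, so χ(G) = 4.
A valid 4-coloring: color 1: [5]; color 2: [7]; color 3: [6]; color 4: [2].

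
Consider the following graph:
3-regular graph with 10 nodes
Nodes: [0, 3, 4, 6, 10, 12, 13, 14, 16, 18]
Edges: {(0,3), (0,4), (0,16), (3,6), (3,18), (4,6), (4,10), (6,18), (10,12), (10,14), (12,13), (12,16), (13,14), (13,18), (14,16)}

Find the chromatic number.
Clique number ω(G) = 3 (lower bound: χ ≥ ω).
The clique on [3, 6, 18] has size 3, forcing χ ≥ 3, and the coloring below uses 3 colors, so χ(G) = 3.
A valid 3-coloring: color 1: [0, 12, 14, 18]; color 2: [6, 10, 13, 16]; color 3: [3, 4].

χ(G) = 3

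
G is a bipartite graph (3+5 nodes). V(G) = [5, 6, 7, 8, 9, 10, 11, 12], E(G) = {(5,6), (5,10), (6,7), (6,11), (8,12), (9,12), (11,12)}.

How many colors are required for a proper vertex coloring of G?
χ(G) = 2

Clique number ω(G) = 2 (lower bound: χ ≥ ω).
The graph is bipartite (no odd cycle), so 2 colors suffice: χ(G) = 2.
A valid 2-coloring: color 1: [6, 10, 12]; color 2: [5, 7, 8, 9, 11].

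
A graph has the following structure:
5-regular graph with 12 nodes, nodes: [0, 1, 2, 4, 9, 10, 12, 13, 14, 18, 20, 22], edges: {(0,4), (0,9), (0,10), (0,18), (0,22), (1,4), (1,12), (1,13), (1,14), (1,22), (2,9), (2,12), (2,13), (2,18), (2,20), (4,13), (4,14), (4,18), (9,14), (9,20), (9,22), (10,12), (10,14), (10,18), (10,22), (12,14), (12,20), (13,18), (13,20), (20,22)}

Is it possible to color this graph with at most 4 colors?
A valid 4-coloring: color 1: [0, 12, 13]; color 2: [1, 18, 20]; color 3: [4, 9, 10]; color 4: [2, 14, 22].
(χ(G) = 4 ≤ 4.)

Yes, G is 4-colorable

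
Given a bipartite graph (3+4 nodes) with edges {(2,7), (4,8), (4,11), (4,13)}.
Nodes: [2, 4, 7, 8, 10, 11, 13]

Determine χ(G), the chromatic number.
χ(G) = 2

Clique number ω(G) = 2 (lower bound: χ ≥ ω).
The graph is bipartite (no odd cycle), so 2 colors suffice: χ(G) = 2.
A valid 2-coloring: color 1: [2, 4, 10]; color 2: [7, 8, 11, 13].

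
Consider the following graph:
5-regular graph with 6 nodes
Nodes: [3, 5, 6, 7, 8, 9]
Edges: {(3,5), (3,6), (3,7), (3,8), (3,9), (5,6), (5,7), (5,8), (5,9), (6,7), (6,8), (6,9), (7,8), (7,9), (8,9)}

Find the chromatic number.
χ(G) = 6

Clique number ω(G) = 6 (lower bound: χ ≥ ω).
The clique on [3, 5, 6, 7, 8, 9] has size 6, forcing χ ≥ 6, and the coloring below uses 6 colors, so χ(G) = 6.
A valid 6-coloring: color 1: [3]; color 2: [9]; color 3: [7]; color 4: [8]; color 5: [6]; color 6: [5].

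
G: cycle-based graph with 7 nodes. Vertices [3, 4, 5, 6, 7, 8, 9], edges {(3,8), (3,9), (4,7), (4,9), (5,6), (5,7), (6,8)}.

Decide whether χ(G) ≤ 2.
Odd cycle [8, 3, 9, 4, 7, 5, 6] needs 3 colors (χ ≥ 3).
Hence χ(G) ≥ 3 > 2, so no proper 2-coloring exists.

No, G is not 2-colorable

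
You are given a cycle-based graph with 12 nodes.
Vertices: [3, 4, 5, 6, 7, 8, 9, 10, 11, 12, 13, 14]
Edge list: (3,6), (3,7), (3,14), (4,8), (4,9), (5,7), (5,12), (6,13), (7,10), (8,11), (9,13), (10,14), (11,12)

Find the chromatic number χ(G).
Clique number ω(G) = 2 (lower bound: χ ≥ ω).
The graph is bipartite (no odd cycle), so 2 colors suffice: χ(G) = 2.
A valid 2-coloring: color 1: [6, 7, 8, 9, 12, 14]; color 2: [3, 4, 5, 10, 11, 13].

χ(G) = 2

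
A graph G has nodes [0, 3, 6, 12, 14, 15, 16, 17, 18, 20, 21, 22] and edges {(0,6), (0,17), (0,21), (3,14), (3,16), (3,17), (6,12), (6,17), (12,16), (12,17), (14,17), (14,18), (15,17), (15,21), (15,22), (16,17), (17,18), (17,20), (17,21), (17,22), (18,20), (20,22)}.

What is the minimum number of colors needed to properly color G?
χ(G) = 4

Clique number ω(G) = 3 (lower bound: χ ≥ ω).
Odd cycle [0, 6, 12, 16, 3, 14, 18, 20, 22, 15, 21] needs 3 colors (χ ≥ 3).
Vertex 17 is adjacent to every vertex of [0, 3, 6, 12, 14, 15, 16, 18, 20, 21, 22], which already need 3 colors among themselves, so 17 needs a new color (χ ≥ 4).
The coloring below uses 4 colors, so χ(G) = 4.
A valid 4-coloring: color 1: [17]; color 2: [0, 3, 12, 15, 18]; color 3: [6, 14, 16, 20, 21]; color 4: [22].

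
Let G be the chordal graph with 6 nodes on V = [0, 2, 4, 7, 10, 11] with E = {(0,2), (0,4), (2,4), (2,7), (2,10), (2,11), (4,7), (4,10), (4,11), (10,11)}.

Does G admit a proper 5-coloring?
A valid 5-coloring: color 1: [4]; color 2: [2]; color 3: [0, 7, 11]; color 4: [10].
(χ(G) = 4 ≤ 5.)

Yes, G is 5-colorable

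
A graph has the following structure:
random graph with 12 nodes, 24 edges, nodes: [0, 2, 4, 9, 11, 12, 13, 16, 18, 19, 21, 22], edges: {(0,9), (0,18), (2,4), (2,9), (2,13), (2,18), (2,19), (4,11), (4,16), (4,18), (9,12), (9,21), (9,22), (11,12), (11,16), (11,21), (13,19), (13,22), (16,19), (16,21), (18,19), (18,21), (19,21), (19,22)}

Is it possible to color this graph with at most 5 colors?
Yes, G is 5-colorable

A valid 5-coloring: color 1: [9, 11, 19]; color 2: [0, 2, 12, 21, 22]; color 3: [13, 16, 18]; color 4: [4].
(χ(G) = 4 ≤ 5.)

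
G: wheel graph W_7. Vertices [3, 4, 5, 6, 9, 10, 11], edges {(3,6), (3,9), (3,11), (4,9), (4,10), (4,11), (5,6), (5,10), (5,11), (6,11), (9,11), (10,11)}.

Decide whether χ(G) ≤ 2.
The clique on vertices [4, 10, 11] has size 3 > 2, so it alone needs 3 colors.

No, G is not 2-colorable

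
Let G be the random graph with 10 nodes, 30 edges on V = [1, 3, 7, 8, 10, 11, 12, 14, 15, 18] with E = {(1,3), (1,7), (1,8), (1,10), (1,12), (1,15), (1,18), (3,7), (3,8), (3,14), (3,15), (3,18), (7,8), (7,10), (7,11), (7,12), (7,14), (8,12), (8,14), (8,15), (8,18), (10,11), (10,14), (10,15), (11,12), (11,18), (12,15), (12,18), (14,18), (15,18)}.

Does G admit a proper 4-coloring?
The clique on vertices [1, 3, 8, 15, 18] has size 5 > 4, so it alone needs 5 colors.

No, G is not 4-colorable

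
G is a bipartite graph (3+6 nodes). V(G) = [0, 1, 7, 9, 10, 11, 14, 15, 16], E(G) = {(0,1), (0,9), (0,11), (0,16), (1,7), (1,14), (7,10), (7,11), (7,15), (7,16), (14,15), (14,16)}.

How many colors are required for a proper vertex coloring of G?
Clique number ω(G) = 2 (lower bound: χ ≥ ω).
The graph is bipartite (no odd cycle), so 2 colors suffice: χ(G) = 2.
A valid 2-coloring: color 1: [0, 7, 14]; color 2: [1, 9, 10, 11, 15, 16].

χ(G) = 2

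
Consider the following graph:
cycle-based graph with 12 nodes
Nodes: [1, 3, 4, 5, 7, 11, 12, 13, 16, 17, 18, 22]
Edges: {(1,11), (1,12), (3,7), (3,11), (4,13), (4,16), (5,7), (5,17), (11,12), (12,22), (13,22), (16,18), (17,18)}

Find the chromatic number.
Clique number ω(G) = 3 (lower bound: χ ≥ ω).
The clique on [1, 11, 12] has size 3, forcing χ ≥ 3, and the coloring below uses 3 colors, so χ(G) = 3.
A valid 3-coloring: color 1: [3, 4, 5, 12, 18]; color 2: [7, 11, 13, 16, 17]; color 3: [1, 22].

χ(G) = 3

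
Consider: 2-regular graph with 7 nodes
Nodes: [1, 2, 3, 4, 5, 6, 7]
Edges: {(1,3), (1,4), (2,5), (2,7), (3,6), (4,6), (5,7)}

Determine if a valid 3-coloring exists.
Yes, G is 3-colorable

A valid 3-coloring: color 1: [1, 6, 7]; color 2: [2, 3, 4]; color 3: [5].
(χ(G) = 3 ≤ 3.)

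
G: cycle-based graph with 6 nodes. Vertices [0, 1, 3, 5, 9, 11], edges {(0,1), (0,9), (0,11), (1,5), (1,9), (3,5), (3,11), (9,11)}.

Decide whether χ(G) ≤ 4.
Yes, G is 4-colorable

A valid 4-coloring: color 1: [5, 9]; color 2: [1, 11]; color 3: [0, 3].
(χ(G) = 3 ≤ 4.)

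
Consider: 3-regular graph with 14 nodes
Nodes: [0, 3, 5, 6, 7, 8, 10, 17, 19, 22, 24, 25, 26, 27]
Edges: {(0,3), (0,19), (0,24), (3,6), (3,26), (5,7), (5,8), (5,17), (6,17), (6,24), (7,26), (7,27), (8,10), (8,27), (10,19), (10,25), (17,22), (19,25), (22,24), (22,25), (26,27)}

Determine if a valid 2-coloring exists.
The clique on vertices [7, 26, 27] has size 3 > 2, so it alone needs 3 colors.

No, G is not 2-colorable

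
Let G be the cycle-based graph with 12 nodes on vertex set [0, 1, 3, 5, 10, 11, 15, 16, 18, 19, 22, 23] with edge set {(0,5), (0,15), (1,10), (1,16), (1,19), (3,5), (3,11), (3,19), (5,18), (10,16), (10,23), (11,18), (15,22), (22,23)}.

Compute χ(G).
χ(G) = 3

Clique number ω(G) = 3 (lower bound: χ ≥ ω).
The clique on [1, 10, 16] has size 3, forcing χ ≥ 3, and the coloring below uses 3 colors, so χ(G) = 3.
A valid 3-coloring: color 1: [1, 5, 11, 15, 23]; color 2: [0, 3, 10, 18, 22]; color 3: [16, 19].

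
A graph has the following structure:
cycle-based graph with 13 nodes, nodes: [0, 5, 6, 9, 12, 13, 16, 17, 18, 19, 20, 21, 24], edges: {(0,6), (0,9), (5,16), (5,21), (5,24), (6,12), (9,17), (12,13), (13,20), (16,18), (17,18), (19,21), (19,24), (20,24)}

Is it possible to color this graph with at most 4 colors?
A valid 4-coloring: color 1: [6, 13, 16, 17, 21, 24]; color 2: [0, 5, 12, 18, 19, 20]; color 3: [9].
(χ(G) = 3 ≤ 4.)

Yes, G is 4-colorable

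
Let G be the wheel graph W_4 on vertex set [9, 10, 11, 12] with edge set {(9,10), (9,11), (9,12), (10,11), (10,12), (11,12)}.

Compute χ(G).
Clique number ω(G) = 4 (lower bound: χ ≥ ω).
The clique on [9, 10, 11, 12] has size 4, forcing χ ≥ 4, and the coloring below uses 4 colors, so χ(G) = 4.
A valid 4-coloring: color 1: [12]; color 2: [11]; color 3: [10]; color 4: [9].

χ(G) = 4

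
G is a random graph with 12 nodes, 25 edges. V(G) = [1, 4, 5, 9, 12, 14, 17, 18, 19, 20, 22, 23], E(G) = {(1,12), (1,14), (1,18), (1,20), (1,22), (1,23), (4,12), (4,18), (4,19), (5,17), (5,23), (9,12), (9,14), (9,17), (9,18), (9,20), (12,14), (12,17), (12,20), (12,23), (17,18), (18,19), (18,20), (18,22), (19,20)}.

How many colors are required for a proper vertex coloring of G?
Clique number ω(G) = 3 (lower bound: χ ≥ ω).
The clique on [1, 12, 20] has size 3, forcing χ ≥ 3, and the coloring below uses 3 colors, so χ(G) = 3.
A valid 3-coloring: color 1: [5, 12, 18]; color 2: [1, 9, 19]; color 3: [4, 14, 17, 20, 22, 23].

χ(G) = 3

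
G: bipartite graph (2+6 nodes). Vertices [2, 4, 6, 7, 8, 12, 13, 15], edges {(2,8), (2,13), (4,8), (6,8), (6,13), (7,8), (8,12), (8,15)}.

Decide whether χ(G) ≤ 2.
A valid 2-coloring: color 1: [8, 13]; color 2: [2, 4, 6, 7, 12, 15].
(χ(G) = 2 ≤ 2.)

Yes, G is 2-colorable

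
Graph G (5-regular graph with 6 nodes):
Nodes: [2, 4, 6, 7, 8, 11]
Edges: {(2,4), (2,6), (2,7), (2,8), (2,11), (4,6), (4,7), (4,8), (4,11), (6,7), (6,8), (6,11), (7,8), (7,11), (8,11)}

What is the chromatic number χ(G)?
χ(G) = 6

Clique number ω(G) = 6 (lower bound: χ ≥ ω).
The clique on [2, 4, 6, 7, 8, 11] has size 6, forcing χ ≥ 6, and the coloring below uses 6 colors, so χ(G) = 6.
A valid 6-coloring: color 1: [2]; color 2: [8]; color 3: [6]; color 4: [11]; color 5: [4]; color 6: [7].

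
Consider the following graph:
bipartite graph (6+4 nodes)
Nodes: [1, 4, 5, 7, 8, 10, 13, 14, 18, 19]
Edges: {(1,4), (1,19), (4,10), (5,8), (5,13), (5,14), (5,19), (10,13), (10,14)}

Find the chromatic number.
Clique number ω(G) = 2 (lower bound: χ ≥ ω).
The graph is bipartite (no odd cycle), so 2 colors suffice: χ(G) = 2.
A valid 2-coloring: color 1: [1, 5, 7, 10, 18]; color 2: [4, 8, 13, 14, 19].

χ(G) = 2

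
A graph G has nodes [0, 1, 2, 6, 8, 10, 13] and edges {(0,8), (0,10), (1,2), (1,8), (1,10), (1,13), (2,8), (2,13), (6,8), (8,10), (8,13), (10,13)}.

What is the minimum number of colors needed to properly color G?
χ(G) = 4

Clique number ω(G) = 4 (lower bound: χ ≥ ω).
The clique on [1, 2, 8, 13] has size 4, forcing χ ≥ 4, and the coloring below uses 4 colors, so χ(G) = 4.
A valid 4-coloring: color 1: [8]; color 2: [0, 1, 6]; color 3: [13]; color 4: [2, 10].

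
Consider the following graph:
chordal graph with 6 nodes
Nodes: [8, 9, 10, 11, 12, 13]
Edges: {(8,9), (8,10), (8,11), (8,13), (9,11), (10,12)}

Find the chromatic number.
χ(G) = 3

Clique number ω(G) = 3 (lower bound: χ ≥ ω).
The clique on [8, 9, 11] has size 3, forcing χ ≥ 3, and the coloring below uses 3 colors, so χ(G) = 3.
A valid 3-coloring: color 1: [8, 12]; color 2: [10, 11, 13]; color 3: [9].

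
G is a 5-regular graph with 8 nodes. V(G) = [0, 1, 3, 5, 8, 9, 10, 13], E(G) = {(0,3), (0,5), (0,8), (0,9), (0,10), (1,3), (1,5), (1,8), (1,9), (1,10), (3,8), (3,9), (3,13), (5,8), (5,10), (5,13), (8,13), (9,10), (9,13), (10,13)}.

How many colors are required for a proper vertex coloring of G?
Clique number ω(G) = 3 (lower bound: χ ≥ ω).
Odd cycle [8, 3, 9, 10, 5] needs 3 colors (χ ≥ 3).
Vertex 0 is adjacent to every vertex of [3, 5, 8, 9, 10], which already need 3 colors among themselves, so 0 needs a new color (χ ≥ 4).
The coloring below uses 4 colors, so χ(G) = 4.
A valid 4-coloring: color 1: [0, 1, 13]; color 2: [8, 10]; color 3: [5, 9]; color 4: [3].

χ(G) = 4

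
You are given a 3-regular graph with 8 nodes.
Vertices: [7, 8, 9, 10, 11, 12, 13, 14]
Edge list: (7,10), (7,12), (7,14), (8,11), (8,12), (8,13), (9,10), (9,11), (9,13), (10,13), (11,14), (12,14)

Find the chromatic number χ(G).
Clique number ω(G) = 3 (lower bound: χ ≥ ω).
The clique on [7, 12, 14] has size 3, forcing χ ≥ 3, and the coloring below uses 3 colors, so χ(G) = 3.
A valid 3-coloring: color 1: [10, 11, 12]; color 2: [7, 13]; color 3: [8, 9, 14].

χ(G) = 3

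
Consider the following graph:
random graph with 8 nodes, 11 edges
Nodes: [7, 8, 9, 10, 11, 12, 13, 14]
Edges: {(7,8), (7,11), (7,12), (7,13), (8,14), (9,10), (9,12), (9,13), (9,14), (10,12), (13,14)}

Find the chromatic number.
Clique number ω(G) = 3 (lower bound: χ ≥ ω).
The clique on [9, 10, 12] has size 3, forcing χ ≥ 3, and the coloring below uses 3 colors, so χ(G) = 3.
A valid 3-coloring: color 1: [7, 9]; color 2: [8, 10, 11, 13]; color 3: [12, 14].

χ(G) = 3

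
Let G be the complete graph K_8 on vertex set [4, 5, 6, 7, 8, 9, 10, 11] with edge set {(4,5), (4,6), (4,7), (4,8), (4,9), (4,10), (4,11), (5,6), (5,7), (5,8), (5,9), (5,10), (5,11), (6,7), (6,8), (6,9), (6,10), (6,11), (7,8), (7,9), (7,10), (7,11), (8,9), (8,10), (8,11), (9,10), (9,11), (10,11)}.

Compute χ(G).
χ(G) = 8

Clique number ω(G) = 8 (lower bound: χ ≥ ω).
The clique on [4, 5, 6, 7, 8, 9, 10, 11] has size 8, forcing χ ≥ 8, and the coloring below uses 8 colors, so χ(G) = 8.
A valid 8-coloring: color 1: [11]; color 2: [9]; color 3: [7]; color 4: [4]; color 5: [10]; color 6: [6]; color 7: [8]; color 8: [5].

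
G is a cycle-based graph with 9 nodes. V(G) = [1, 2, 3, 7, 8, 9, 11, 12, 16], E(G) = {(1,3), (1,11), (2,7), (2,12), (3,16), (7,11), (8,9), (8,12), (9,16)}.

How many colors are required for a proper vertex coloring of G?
χ(G) = 3

Clique number ω(G) = 2 (lower bound: χ ≥ ω).
Odd cycle [8, 9, 16, 3, 1, 11, 7, 2, 12] needs 3 colors (χ ≥ 3).
The coloring below uses 3 colors, so χ(G) = 3.
A valid 3-coloring: color 1: [1, 2, 8, 16]; color 2: [3, 9, 11, 12]; color 3: [7].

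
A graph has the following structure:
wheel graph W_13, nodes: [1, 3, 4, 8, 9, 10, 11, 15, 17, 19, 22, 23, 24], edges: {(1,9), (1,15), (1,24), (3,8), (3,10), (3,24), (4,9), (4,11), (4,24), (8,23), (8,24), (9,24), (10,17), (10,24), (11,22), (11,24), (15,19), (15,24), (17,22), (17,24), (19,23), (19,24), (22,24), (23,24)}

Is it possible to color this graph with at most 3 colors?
Yes, G is 3-colorable

A valid 3-coloring: color 1: [24]; color 2: [1, 4, 8, 10, 19, 22]; color 3: [3, 9, 11, 15, 17, 23].
(χ(G) = 3 ≤ 3.)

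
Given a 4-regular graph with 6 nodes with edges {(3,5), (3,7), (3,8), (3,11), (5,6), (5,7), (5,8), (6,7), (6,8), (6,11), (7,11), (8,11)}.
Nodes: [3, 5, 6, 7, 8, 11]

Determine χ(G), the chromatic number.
Clique number ω(G) = 3 (lower bound: χ ≥ ω).
The clique on [3, 8, 11] has size 3, forcing χ ≥ 3, and the coloring below uses 3 colors, so χ(G) = 3.
A valid 3-coloring: color 1: [7, 8]; color 2: [5, 11]; color 3: [3, 6].

χ(G) = 3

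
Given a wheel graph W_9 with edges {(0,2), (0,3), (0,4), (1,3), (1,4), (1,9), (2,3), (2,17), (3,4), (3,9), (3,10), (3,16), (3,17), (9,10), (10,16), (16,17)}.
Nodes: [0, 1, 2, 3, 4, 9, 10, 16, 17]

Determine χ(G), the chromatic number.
Clique number ω(G) = 3 (lower bound: χ ≥ ω).
The clique on [0, 2, 3] has size 3, forcing χ ≥ 3, and the coloring below uses 3 colors, so χ(G) = 3.
A valid 3-coloring: color 1: [3]; color 2: [2, 4, 9, 16]; color 3: [0, 1, 10, 17].

χ(G) = 3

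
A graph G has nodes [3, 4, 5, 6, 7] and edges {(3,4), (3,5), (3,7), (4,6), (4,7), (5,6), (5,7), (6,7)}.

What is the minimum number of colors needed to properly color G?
χ(G) = 3

Clique number ω(G) = 3 (lower bound: χ ≥ ω).
The clique on [3, 4, 7] has size 3, forcing χ ≥ 3, and the coloring below uses 3 colors, so χ(G) = 3.
A valid 3-coloring: color 1: [7]; color 2: [3, 6]; color 3: [4, 5].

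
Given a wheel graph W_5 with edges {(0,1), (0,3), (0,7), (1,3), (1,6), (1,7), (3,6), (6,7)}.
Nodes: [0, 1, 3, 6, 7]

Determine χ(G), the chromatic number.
Clique number ω(G) = 3 (lower bound: χ ≥ ω).
The clique on [0, 1, 3] has size 3, forcing χ ≥ 3, and the coloring below uses 3 colors, so χ(G) = 3.
A valid 3-coloring: color 1: [1]; color 2: [3, 7]; color 3: [0, 6].

χ(G) = 3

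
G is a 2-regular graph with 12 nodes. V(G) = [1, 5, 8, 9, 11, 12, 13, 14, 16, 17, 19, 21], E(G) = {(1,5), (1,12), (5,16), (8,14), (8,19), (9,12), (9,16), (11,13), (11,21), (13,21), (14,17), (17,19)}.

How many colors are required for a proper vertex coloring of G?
χ(G) = 3

Clique number ω(G) = 3 (lower bound: χ ≥ ω).
The clique on [11, 13, 21] has size 3, forcing χ ≥ 3, and the coloring below uses 3 colors, so χ(G) = 3.
A valid 3-coloring: color 1: [5, 9, 14, 19, 21]; color 2: [1, 8, 13, 16, 17]; color 3: [11, 12].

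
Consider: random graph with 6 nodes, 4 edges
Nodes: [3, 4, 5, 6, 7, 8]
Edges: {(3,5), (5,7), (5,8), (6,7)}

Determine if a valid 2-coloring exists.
A valid 2-coloring: color 1: [4, 5, 6]; color 2: [3, 7, 8].
(χ(G) = 2 ≤ 2.)

Yes, G is 2-colorable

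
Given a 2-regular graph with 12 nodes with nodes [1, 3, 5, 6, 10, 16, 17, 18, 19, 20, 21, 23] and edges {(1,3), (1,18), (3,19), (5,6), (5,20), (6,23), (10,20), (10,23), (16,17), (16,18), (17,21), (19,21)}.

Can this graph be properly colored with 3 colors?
Yes, G is 3-colorable

A valid 3-coloring: color 1: [3, 6, 16, 20, 21]; color 2: [1, 5, 10, 17, 19]; color 3: [18, 23].
(χ(G) = 3 ≤ 3.)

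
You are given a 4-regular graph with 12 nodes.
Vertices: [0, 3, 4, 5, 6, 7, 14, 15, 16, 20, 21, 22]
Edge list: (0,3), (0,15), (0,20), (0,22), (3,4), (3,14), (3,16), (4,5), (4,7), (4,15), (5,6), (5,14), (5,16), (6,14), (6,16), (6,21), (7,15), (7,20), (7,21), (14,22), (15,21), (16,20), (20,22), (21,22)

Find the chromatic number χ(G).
Clique number ω(G) = 3 (lower bound: χ ≥ ω).
The clique on [0, 20, 22] has size 3, forcing χ ≥ 3, and the coloring below uses 3 colors, so χ(G) = 3.
A valid 3-coloring: color 1: [3, 5, 15, 20]; color 2: [0, 4, 14, 16, 21]; color 3: [6, 7, 22].

χ(G) = 3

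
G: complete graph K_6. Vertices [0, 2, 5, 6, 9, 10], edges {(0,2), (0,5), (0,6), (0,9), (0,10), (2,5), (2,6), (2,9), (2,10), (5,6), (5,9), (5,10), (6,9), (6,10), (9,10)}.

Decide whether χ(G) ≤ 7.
A valid 7-coloring: color 1: [9]; color 2: [0]; color 3: [6]; color 4: [5]; color 5: [2]; color 6: [10].
(χ(G) = 6 ≤ 7.)

Yes, G is 7-colorable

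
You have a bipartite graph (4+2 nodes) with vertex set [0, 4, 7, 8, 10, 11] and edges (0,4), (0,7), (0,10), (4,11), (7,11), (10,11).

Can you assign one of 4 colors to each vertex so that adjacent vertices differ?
A valid 4-coloring: color 1: [0, 8, 11]; color 2: [4, 7, 10].
(χ(G) = 2 ≤ 4.)

Yes, G is 4-colorable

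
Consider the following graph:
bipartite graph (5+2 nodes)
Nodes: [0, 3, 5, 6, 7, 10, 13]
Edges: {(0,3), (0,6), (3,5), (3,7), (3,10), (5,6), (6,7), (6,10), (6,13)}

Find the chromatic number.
χ(G) = 2

Clique number ω(G) = 2 (lower bound: χ ≥ ω).
The graph is bipartite (no odd cycle), so 2 colors suffice: χ(G) = 2.
A valid 2-coloring: color 1: [3, 6]; color 2: [0, 5, 7, 10, 13].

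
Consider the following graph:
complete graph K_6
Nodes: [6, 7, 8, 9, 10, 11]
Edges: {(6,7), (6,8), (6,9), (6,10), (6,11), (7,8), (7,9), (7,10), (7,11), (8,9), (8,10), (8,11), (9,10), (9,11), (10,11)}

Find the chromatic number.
χ(G) = 6

Clique number ω(G) = 6 (lower bound: χ ≥ ω).
The clique on [6, 7, 8, 9, 10, 11] has size 6, forcing χ ≥ 6, and the coloring below uses 6 colors, so χ(G) = 6.
A valid 6-coloring: color 1: [10]; color 2: [8]; color 3: [7]; color 4: [11]; color 5: [6]; color 6: [9].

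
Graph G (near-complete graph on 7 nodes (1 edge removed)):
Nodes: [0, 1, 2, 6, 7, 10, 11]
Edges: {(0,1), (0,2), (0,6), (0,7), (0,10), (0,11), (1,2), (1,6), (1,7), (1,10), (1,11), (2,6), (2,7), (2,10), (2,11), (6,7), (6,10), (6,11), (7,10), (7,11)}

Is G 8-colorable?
Yes, G is 8-colorable

A valid 8-coloring: color 1: [0]; color 2: [1]; color 3: [6]; color 4: [2]; color 5: [7]; color 6: [10, 11].
(χ(G) = 6 ≤ 8.)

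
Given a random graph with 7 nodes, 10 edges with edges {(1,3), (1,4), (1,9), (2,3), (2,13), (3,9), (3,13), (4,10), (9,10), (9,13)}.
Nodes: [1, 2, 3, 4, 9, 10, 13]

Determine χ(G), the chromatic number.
Clique number ω(G) = 3 (lower bound: χ ≥ ω).
The clique on [1, 3, 9] has size 3, forcing χ ≥ 3, and the coloring below uses 3 colors, so χ(G) = 3.
A valid 3-coloring: color 1: [2, 4, 9]; color 2: [3, 10]; color 3: [1, 13].

χ(G) = 3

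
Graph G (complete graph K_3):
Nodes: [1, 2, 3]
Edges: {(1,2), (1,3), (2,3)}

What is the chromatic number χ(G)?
Clique number ω(G) = 3 (lower bound: χ ≥ ω).
The clique on [1, 2, 3] has size 3, forcing χ ≥ 3, and the coloring below uses 3 colors, so χ(G) = 3.
A valid 3-coloring: color 1: [3]; color 2: [1]; color 3: [2].

χ(G) = 3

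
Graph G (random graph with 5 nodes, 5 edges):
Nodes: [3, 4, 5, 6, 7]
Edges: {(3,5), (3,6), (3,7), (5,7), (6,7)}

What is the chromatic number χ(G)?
Clique number ω(G) = 3 (lower bound: χ ≥ ω).
The clique on [3, 5, 7] has size 3, forcing χ ≥ 3, and the coloring below uses 3 colors, so χ(G) = 3.
A valid 3-coloring: color 1: [4, 7]; color 2: [3]; color 3: [5, 6].

χ(G) = 3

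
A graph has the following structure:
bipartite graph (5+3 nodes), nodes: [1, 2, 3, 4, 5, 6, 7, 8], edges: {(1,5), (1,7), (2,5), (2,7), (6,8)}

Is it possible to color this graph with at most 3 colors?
A valid 3-coloring: color 1: [1, 2, 3, 4, 6]; color 2: [5, 7, 8].
(χ(G) = 2 ≤ 3.)

Yes, G is 3-colorable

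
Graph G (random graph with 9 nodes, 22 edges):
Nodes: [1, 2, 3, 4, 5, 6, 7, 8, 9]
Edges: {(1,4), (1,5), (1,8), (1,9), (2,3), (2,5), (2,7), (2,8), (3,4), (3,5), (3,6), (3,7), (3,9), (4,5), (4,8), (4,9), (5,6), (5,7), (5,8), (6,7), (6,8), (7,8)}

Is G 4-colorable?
Yes, G is 4-colorable

A valid 4-coloring: color 1: [5, 9]; color 2: [3, 8]; color 3: [4, 7]; color 4: [1, 2, 6].
(χ(G) = 4 ≤ 4.)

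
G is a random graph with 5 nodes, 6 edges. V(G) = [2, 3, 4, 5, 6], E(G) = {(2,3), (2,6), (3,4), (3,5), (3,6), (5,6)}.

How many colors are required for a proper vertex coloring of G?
χ(G) = 3

Clique number ω(G) = 3 (lower bound: χ ≥ ω).
The clique on [2, 3, 6] has size 3, forcing χ ≥ 3, and the coloring below uses 3 colors, so χ(G) = 3.
A valid 3-coloring: color 1: [3]; color 2: [4, 6]; color 3: [2, 5].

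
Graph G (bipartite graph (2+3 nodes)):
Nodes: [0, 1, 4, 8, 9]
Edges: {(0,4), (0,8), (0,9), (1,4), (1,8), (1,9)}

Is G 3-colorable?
A valid 3-coloring: color 1: [0, 1]; color 2: [4, 8, 9].
(χ(G) = 2 ≤ 3.)

Yes, G is 3-colorable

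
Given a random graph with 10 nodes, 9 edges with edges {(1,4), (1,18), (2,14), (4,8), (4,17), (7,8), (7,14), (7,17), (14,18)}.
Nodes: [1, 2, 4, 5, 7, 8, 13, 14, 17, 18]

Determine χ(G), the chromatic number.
χ(G) = 2

Clique number ω(G) = 2 (lower bound: χ ≥ ω).
The graph is bipartite (no odd cycle), so 2 colors suffice: χ(G) = 2.
A valid 2-coloring: color 1: [2, 4, 5, 7, 13, 18]; color 2: [1, 8, 14, 17].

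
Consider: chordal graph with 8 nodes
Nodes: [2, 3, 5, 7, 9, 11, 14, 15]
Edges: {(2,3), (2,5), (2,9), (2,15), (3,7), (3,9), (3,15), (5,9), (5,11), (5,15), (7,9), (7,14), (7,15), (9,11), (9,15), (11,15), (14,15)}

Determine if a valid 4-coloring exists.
Yes, G is 4-colorable

A valid 4-coloring: color 1: [15]; color 2: [9, 14]; color 3: [2, 7, 11]; color 4: [3, 5].
(χ(G) = 4 ≤ 4.)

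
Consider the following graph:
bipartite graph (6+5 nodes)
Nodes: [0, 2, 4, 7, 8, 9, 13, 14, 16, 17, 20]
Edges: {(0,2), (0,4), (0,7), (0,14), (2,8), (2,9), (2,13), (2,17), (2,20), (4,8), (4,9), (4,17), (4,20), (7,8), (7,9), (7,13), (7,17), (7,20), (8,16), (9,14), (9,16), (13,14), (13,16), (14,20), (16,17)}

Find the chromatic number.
Clique number ω(G) = 2 (lower bound: χ ≥ ω).
The graph is bipartite (no odd cycle), so 2 colors suffice: χ(G) = 2.
A valid 2-coloring: color 1: [2, 4, 7, 14, 16]; color 2: [0, 8, 9, 13, 17, 20].

χ(G) = 2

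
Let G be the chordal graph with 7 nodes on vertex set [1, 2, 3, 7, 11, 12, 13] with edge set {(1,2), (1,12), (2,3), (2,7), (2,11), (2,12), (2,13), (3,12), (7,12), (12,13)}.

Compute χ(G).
Clique number ω(G) = 3 (lower bound: χ ≥ ω).
The clique on [1, 2, 12] has size 3, forcing χ ≥ 3, and the coloring below uses 3 colors, so χ(G) = 3.
A valid 3-coloring: color 1: [2]; color 2: [11, 12]; color 3: [1, 3, 7, 13].

χ(G) = 3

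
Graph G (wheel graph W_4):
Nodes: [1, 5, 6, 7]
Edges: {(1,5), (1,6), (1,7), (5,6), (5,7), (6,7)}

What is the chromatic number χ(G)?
χ(G) = 4

Clique number ω(G) = 4 (lower bound: χ ≥ ω).
The clique on [1, 5, 6, 7] has size 4, forcing χ ≥ 4, and the coloring below uses 4 colors, so χ(G) = 4.
A valid 4-coloring: color 1: [5]; color 2: [7]; color 3: [1]; color 4: [6].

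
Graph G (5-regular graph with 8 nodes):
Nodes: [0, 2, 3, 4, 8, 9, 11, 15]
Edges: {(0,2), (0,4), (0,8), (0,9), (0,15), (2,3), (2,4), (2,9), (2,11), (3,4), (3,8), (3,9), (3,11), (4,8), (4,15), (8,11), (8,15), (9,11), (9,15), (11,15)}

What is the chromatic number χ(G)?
Clique number ω(G) = 4 (lower bound: χ ≥ ω).
The clique on [0, 4, 8, 15] has size 4, forcing χ ≥ 4, and the coloring below uses 4 colors, so χ(G) = 4.
A valid 4-coloring: color 1: [2, 8]; color 2: [0, 11]; color 3: [4, 9]; color 4: [3, 15].

χ(G) = 4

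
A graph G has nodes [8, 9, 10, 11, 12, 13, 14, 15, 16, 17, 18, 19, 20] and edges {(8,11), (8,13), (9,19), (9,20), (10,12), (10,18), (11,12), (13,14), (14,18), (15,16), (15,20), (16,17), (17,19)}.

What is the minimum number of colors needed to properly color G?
χ(G) = 3

Clique number ω(G) = 2 (lower bound: χ ≥ ω).
Odd cycle [18, 10, 12, 11, 8, 13, 14] needs 3 colors (χ ≥ 3).
The coloring below uses 3 colors, so χ(G) = 3.
A valid 3-coloring: color 1: [9, 10, 11, 13, 15, 17]; color 2: [8, 12, 16, 18, 19, 20]; color 3: [14].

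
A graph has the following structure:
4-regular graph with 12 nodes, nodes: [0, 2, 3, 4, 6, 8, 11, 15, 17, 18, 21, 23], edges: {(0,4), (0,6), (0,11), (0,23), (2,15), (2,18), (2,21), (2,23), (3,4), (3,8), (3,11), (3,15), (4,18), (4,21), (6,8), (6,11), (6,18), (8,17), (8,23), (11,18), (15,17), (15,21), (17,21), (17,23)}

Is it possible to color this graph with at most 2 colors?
The clique on vertices [0, 6, 11] has size 3 > 2, so it alone needs 3 colors.

No, G is not 2-colorable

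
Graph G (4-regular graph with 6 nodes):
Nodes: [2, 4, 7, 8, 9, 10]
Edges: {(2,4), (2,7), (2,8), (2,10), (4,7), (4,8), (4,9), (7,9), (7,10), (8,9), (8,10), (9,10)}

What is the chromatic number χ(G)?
Clique number ω(G) = 3 (lower bound: χ ≥ ω).
The clique on [8, 9, 10] has size 3, forcing χ ≥ 3, and the coloring below uses 3 colors, so χ(G) = 3.
A valid 3-coloring: color 1: [4, 10]; color 2: [2, 9]; color 3: [7, 8].

χ(G) = 3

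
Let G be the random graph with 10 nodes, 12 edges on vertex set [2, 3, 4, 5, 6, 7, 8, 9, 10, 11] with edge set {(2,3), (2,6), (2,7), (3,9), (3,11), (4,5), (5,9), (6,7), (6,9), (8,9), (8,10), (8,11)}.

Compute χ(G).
Clique number ω(G) = 3 (lower bound: χ ≥ ω).
The clique on [2, 6, 7] has size 3, forcing χ ≥ 3, and the coloring below uses 3 colors, so χ(G) = 3.
A valid 3-coloring: color 1: [2, 4, 9, 10, 11]; color 2: [3, 5, 6, 8]; color 3: [7].

χ(G) = 3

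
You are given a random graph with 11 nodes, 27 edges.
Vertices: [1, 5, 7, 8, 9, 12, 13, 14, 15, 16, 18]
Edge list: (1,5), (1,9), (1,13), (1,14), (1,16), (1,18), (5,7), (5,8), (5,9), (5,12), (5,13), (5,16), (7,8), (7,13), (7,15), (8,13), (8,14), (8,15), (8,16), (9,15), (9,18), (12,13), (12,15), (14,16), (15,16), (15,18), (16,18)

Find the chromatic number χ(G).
χ(G) = 4

Clique number ω(G) = 4 (lower bound: χ ≥ ω).
The clique on [5, 7, 8, 13] has size 4, forcing χ ≥ 4, and the coloring below uses 4 colors, so χ(G) = 4.
A valid 4-coloring: color 1: [5, 14, 15]; color 2: [1, 8, 12]; color 3: [9, 13, 16]; color 4: [7, 18].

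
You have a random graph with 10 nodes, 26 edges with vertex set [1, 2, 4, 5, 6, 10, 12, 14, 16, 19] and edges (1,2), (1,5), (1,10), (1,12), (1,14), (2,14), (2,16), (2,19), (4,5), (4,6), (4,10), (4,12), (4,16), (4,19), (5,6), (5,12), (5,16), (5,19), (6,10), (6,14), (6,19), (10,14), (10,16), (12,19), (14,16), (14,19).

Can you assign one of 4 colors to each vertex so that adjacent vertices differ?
A valid 4-coloring: color 1: [2, 5, 10]; color 2: [4, 14]; color 3: [1, 16, 19]; color 4: [6, 12].
(χ(G) = 4 ≤ 4.)

Yes, G is 4-colorable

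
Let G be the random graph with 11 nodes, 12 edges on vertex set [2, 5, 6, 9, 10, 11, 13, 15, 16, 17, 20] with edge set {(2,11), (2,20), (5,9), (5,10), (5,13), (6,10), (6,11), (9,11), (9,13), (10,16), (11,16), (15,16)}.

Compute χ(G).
χ(G) = 3

Clique number ω(G) = 3 (lower bound: χ ≥ ω).
The clique on [5, 9, 13] has size 3, forcing χ ≥ 3, and the coloring below uses 3 colors, so χ(G) = 3.
A valid 3-coloring: color 1: [10, 11, 13, 15, 17, 20]; color 2: [2, 6, 9, 16]; color 3: [5].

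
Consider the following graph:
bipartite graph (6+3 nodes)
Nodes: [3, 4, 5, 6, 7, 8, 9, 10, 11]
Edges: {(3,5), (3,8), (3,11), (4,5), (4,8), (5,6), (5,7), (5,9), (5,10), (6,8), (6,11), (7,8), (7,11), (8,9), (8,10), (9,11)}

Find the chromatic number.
Clique number ω(G) = 2 (lower bound: χ ≥ ω).
The graph is bipartite (no odd cycle), so 2 colors suffice: χ(G) = 2.
A valid 2-coloring: color 1: [5, 8, 11]; color 2: [3, 4, 6, 7, 9, 10].

χ(G) = 2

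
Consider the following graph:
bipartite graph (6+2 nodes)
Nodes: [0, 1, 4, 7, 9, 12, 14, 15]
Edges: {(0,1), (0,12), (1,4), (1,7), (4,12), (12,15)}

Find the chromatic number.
χ(G) = 2

Clique number ω(G) = 2 (lower bound: χ ≥ ω).
The graph is bipartite (no odd cycle), so 2 colors suffice: χ(G) = 2.
A valid 2-coloring: color 1: [1, 9, 12, 14]; color 2: [0, 4, 7, 15].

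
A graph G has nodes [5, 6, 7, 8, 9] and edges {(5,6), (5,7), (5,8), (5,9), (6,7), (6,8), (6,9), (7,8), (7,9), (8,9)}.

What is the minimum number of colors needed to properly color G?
χ(G) = 5

Clique number ω(G) = 5 (lower bound: χ ≥ ω).
The clique on [5, 6, 7, 8, 9] has size 5, forcing χ ≥ 5, and the coloring below uses 5 colors, so χ(G) = 5.
A valid 5-coloring: color 1: [8]; color 2: [5]; color 3: [6]; color 4: [9]; color 5: [7].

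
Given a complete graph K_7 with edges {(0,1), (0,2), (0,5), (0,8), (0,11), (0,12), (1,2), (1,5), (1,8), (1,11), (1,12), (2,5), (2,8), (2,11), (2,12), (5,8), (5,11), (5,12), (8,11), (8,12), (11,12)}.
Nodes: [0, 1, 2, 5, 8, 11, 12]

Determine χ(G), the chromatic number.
χ(G) = 7

Clique number ω(G) = 7 (lower bound: χ ≥ ω).
The clique on [0, 1, 2, 5, 8, 11, 12] has size 7, forcing χ ≥ 7, and the coloring below uses 7 colors, so χ(G) = 7.
A valid 7-coloring: color 1: [11]; color 2: [8]; color 3: [2]; color 4: [0]; color 5: [1]; color 6: [5]; color 7: [12].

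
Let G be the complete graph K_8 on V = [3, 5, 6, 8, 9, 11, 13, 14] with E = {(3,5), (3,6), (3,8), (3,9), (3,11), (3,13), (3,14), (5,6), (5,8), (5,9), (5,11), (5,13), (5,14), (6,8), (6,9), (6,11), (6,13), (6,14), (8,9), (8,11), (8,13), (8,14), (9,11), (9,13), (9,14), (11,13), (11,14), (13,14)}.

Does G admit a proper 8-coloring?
A valid 8-coloring: color 1: [8]; color 2: [5]; color 3: [3]; color 4: [11]; color 5: [6]; color 6: [14]; color 7: [9]; color 8: [13].
(χ(G) = 8 ≤ 8.)

Yes, G is 8-colorable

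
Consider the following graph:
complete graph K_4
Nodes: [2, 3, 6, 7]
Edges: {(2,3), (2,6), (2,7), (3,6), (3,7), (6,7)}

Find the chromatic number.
χ(G) = 4

Clique number ω(G) = 4 (lower bound: χ ≥ ω).
The clique on [2, 3, 6, 7] has size 4, forcing χ ≥ 4, and the coloring below uses 4 colors, so χ(G) = 4.
A valid 4-coloring: color 1: [6]; color 2: [7]; color 3: [3]; color 4: [2].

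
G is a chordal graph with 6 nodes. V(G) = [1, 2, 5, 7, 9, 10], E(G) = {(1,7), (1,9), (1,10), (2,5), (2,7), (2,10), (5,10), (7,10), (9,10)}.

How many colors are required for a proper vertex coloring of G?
Clique number ω(G) = 3 (lower bound: χ ≥ ω).
The clique on [1, 9, 10] has size 3, forcing χ ≥ 3, and the coloring below uses 3 colors, so χ(G) = 3.
A valid 3-coloring: color 1: [10]; color 2: [1, 2]; color 3: [5, 7, 9].

χ(G) = 3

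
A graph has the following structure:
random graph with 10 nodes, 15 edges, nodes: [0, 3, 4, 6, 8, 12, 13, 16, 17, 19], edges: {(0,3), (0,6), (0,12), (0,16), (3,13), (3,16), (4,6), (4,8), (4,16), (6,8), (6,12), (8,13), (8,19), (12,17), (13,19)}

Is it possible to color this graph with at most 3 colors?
A valid 3-coloring: color 1: [6, 13, 16, 17]; color 2: [0, 8]; color 3: [3, 4, 12, 19].
(χ(G) = 3 ≤ 3.)

Yes, G is 3-colorable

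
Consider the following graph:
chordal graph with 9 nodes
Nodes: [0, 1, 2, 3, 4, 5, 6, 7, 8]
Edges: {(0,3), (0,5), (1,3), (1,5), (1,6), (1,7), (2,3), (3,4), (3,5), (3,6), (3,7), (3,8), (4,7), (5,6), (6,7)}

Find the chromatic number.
χ(G) = 4

Clique number ω(G) = 4 (lower bound: χ ≥ ω).
The clique on [1, 3, 5, 6] has size 4, forcing χ ≥ 4, and the coloring below uses 4 colors, so χ(G) = 4.
A valid 4-coloring: color 1: [3]; color 2: [0, 2, 4, 6, 8]; color 3: [5, 7]; color 4: [1].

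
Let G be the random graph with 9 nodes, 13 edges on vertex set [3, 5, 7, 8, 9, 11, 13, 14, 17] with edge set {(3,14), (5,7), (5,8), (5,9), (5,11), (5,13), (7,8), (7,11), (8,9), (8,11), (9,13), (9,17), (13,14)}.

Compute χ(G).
Clique number ω(G) = 4 (lower bound: χ ≥ ω).
The clique on [5, 7, 8, 11] has size 4, forcing χ ≥ 4, and the coloring below uses 4 colors, so χ(G) = 4.
A valid 4-coloring: color 1: [5, 14, 17]; color 2: [3, 7, 9]; color 3: [8, 13]; color 4: [11].

χ(G) = 4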